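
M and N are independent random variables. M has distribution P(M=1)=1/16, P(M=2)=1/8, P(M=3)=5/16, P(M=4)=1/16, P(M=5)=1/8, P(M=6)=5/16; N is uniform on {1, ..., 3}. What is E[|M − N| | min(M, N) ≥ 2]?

P(min(M, N) ≥ 2) = 5/8.
Summing |M−N|·P(x,y) over outcomes with min(M, N) ≥ 2 gives 55/48.
E[|M − N| | min(M, N) ≥ 2] = (55/48) / (5/8) = 11/6.

11/6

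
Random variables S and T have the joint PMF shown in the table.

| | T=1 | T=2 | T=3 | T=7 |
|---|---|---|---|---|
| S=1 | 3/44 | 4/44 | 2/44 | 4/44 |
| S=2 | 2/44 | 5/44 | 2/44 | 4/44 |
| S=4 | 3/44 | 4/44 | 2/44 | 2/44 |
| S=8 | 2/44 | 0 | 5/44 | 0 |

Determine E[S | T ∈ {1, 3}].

P(T ∈ {1, 3}) = 21/44.
Summing S·P(S=x,T=y) over the conditioning event gives 89/44.
E[S | T ∈ {1, 3}] = (89/44) / (21/44) = 89/21.

89/21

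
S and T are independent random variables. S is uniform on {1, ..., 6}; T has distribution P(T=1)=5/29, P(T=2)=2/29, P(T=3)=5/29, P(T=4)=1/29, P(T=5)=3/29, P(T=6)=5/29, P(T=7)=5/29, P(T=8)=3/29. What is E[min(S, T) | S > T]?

P(S > T) = 53/174.
Summing min(S,T)·P(x,y) over outcomes with S > T gives 109/174.
E[min(S, T) | S > T] = (109/174) / (53/174) = 109/53.

109/53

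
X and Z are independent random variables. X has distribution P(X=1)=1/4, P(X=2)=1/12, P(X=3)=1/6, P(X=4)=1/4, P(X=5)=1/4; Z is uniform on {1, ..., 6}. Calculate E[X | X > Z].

P(X > Z) = 13/36.
Summing X·P(x,y) over outcomes with X > Z gives 55/36.
E[X | X > Z] = (55/36) / (13/36) = 55/13.

55/13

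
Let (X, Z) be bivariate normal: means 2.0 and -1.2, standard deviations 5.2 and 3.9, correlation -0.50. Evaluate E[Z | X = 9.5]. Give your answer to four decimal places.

-4.0125

For a bivariate normal, E[Z | X=x] = μ_Z + ρ·(σ_Z/σ_X)·(x − μ_X).
E[Z | X=9.5] = -1.2 + (-0.50)·(3.9/5.2)·(9.5 − (2.0)) = -1.2 + (-0.375)·(7.5) = -4.0125.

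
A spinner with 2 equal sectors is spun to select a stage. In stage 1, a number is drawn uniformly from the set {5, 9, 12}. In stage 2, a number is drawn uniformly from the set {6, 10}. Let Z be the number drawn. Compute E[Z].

E[Z | stage 1] = (5+9+12)/3 = 26/3.
E[Z | stage 2] = (6+10)/2 = 8.
E[Z] = (1/2)·(26/3) + (1/2)·(8) = 25/3.

25/3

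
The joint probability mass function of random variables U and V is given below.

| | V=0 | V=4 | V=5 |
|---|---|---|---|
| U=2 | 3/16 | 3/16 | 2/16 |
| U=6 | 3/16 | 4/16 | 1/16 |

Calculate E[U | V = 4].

30/7

P(V = 4) = 7/16.
Σ U·P over the event = 2·(3/16) + 6·(4/16) = 15/8.
E[U | V = 4] = (15/8) / (7/16) = 30/7.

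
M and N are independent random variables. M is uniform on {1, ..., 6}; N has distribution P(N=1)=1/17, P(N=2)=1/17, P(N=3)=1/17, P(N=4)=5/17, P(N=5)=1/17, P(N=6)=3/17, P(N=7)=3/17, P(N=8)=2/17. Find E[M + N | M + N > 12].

P(M + N > 12) = 7/102.
Summing (M+N)·P(x,y) over outcomes with M + N > 12 gives 31/34.
E[M + N | M + N > 12] = (31/34) / (7/102) = 93/7.

93/7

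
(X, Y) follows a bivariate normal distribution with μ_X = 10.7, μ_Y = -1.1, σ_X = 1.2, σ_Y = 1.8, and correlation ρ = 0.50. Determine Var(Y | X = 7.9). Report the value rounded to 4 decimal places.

The conditional variance in a bivariate normal is σ_Y²(1 − ρ²), independent of x.
Var(Y | X=7.9) = (1.8)²·(1 − (0.50)²) = 3.24·0.75 = 2.4300.

2.4300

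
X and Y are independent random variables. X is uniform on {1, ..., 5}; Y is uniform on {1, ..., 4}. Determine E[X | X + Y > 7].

14/3

Outcomes with X + Y > 7: (4,4), (5,3), (5,4), each with probability 1/20.
E[X | X + Y > 7] = (4 + 5 + 5) / 3 = 14/3.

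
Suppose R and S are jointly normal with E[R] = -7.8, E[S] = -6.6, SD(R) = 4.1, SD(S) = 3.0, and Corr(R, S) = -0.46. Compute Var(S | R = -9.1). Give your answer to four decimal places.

7.0956

For a bivariate normal, Var(S | R=x) = σ_S²(1 − ρ²).
Var(S | R=-9.1) = (3.0)²·(1 − (-0.46)²) = 9·0.7884 = 7.0956.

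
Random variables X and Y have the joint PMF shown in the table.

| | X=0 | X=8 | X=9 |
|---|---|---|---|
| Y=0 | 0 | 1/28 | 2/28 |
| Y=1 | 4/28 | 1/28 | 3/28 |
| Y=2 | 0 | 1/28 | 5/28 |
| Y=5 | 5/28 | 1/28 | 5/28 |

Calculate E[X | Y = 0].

P(Y = 0) = 3/28.
Σ X·P over the event = 8·(1/28) + 9·(2/28) = 13/14.
E[X | Y = 0] = (13/14) / (3/28) = 26/3.

26/3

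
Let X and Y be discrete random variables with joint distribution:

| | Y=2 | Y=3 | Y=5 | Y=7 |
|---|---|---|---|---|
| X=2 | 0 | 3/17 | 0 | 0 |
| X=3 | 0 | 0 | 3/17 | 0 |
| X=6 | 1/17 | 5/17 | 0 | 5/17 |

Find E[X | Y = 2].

P(Y = 2) = 1/17.
Σ X·P over the event = 6·(1/17) = 6/17.
E[X | Y = 2] = (6/17) / (1/17) = 6.

6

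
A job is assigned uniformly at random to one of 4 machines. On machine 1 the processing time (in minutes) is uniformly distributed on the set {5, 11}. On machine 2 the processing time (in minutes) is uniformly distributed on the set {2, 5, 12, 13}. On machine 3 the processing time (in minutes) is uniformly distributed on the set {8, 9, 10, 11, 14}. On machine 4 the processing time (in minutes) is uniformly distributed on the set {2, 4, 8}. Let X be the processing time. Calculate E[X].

E[X | machine 1] = (5+11)/2 = 8.
E[X | machine 2] = (2+5+12+13)/4 = 8.
E[X | machine 3] = (8+9+10+11+14)/5 = 52/5.
E[X | machine 4] = (2+4+8)/3 = 14/3.
E[X] = (1/4)·(8) + (1/4)·(8) + (1/4)·(52/5) + (1/4)·(14/3) = 233/30.

233/30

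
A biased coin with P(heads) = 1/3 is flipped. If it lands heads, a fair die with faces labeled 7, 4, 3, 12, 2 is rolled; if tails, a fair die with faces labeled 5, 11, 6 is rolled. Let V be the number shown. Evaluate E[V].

E[V | heads] = (7+4+3+12+2)/5 = 28/5.
E[V | tails] = (5+11+6)/3 = 22/3.
E[V] = (1/3)·(28/5) + (2/3)·(22/3) = 304/45.

304/45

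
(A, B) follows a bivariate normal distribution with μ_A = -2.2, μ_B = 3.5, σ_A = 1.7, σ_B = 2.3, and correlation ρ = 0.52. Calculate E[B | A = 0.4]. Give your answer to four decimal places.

For a bivariate normal, E[B | A=x] = μ_B + ρ·(σ_B/σ_A)·(x − μ_A).
E[B | A=0.4] = 3.5 + (0.52)·(2.3/1.7)·(0.4 − (-2.2)) = 3.5 + (0.70353)·(2.6) = 5.3292.

5.3292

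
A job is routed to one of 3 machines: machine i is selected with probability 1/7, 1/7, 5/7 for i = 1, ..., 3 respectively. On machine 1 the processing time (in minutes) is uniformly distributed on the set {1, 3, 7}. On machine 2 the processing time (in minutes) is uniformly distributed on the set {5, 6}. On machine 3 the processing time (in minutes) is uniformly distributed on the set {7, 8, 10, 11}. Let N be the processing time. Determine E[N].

E[N | machine 1] = (1+3+7)/3 = 11/3.
E[N | machine 2] = (5+6)/2 = 11/2.
E[N | machine 3] = (7+8+10+11)/4 = 9.
By the law of total expectation,
E[N] = (1/7)·(11/3) + (1/7)·(11/2) + (5/7)·(9) = 325/42.

325/42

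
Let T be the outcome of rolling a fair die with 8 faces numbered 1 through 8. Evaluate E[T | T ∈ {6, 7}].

13/2

P(T ∈ {6, 7}) = 1/4.
Σ over the event: 6·1/8 + 7·1/8 = 13/8.
E[T | T ∈ {6, 7}] = (13/8) / (1/4) = 13/2.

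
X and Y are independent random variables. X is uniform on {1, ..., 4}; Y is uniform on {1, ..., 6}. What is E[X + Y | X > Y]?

P(X > Y) = 1/4.
Summing (X+Y)·P(x,y) over outcomes with X > Y gives 5/4.
E[X + Y | X > Y] = (5/4) / (1/4) = 5.

5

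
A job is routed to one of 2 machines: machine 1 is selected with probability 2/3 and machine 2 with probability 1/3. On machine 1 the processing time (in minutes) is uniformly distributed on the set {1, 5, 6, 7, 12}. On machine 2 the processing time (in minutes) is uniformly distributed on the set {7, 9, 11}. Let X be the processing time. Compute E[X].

E[X | machine 1] = (1+5+6+7+12)/5 = 31/5.
E[X | machine 2] = (7+9+11)/3 = 9.
E[X] = (2/3)·(31/5) + (1/3)·(9) = 107/15.

107/15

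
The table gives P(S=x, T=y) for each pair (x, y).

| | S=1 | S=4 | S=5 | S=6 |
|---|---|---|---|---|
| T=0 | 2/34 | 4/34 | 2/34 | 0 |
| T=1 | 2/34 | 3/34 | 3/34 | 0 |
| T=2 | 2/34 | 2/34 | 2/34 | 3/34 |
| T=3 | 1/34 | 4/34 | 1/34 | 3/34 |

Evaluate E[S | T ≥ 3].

P(T ≥ 3) = 9/34.
Summing S·P(S=x,T=y) over the conditioning event gives 20/17.
E[S | T ≥ 3] = (20/17) / (9/34) = 40/9.

40/9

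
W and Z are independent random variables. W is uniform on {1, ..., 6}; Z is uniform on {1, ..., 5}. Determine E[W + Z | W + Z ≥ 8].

Outcomes with W + Z ≥ 8: (3,5), (4,4), (4,5), (5,3), (5,4), (5,5), (6,2), (6,3), (6,4), (6,5), each with probability 1/30.
E[W + Z | W + Z ≥ 8] = (8 + 8 + 9 + 8 + 9 + 10 + 8 + 9 + 10 + 11) / 10 = 9.

9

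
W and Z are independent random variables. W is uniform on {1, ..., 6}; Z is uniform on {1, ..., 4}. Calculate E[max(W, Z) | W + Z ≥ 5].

9/2

P(W + Z ≥ 5) = 3/4.
Summing max(W,Z)·P(x,y) over outcomes with W + Z ≥ 5 gives 27/8.
E[max(W, Z) | W + Z ≥ 5] = (27/8) / (3/4) = 9/2.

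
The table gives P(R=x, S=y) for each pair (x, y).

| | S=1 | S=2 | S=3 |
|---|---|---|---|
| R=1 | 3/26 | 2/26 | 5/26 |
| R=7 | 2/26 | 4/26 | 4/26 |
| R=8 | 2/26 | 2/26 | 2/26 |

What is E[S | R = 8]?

P(R = 8) = 3/13.
Σ S·P over the event = 1·(2/26) + 2·(2/26) + 3·(2/26) = 6/13.
E[S | R = 8] = (6/13) / (3/13) = 2.

2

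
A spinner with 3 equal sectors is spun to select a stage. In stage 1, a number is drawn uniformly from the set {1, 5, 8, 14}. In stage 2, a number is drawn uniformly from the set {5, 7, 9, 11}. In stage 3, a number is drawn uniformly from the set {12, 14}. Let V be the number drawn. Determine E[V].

28/3

E[V | stage 1] = (1+5+8+14)/4 = 7.
E[V | stage 2] = (5+7+9+11)/4 = 8.
E[V | stage 3] = (12+14)/2 = 13.
By the law of total expectation,
E[V] = (1/3)·(7) + (1/3)·(8) + (1/3)·(13) = 28/3.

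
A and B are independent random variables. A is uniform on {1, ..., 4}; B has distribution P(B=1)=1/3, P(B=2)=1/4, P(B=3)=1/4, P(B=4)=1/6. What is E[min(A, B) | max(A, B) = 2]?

P(max(A, B) = 2) = 5/24.
Summing min(A,B)·P(x,y) over outcomes with max(A, B) = 2 gives 13/48.
E[min(A, B) | max(A, B) = 2] = (13/48) / (5/24) = 13/10.

13/10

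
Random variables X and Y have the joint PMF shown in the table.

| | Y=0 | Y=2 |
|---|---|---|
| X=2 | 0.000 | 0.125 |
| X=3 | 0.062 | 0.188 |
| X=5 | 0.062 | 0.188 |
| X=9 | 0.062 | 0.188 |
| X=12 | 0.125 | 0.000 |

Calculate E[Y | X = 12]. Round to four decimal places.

P(X = 12) = 0.125.
Σ Y·P over the event = 0·(0.125) = 0.000.
E[Y | X = 12] = (0.000) / (0.125) = 0.0000.

0.0000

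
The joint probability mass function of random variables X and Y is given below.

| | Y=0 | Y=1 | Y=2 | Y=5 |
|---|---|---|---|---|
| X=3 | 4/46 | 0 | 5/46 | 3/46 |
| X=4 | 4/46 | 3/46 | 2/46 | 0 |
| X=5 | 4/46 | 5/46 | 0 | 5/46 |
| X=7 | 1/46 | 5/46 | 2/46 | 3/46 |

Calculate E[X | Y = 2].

37/9

P(Y = 2) = 9/46.
Σ X·P over the event = 3·(5/46) + 4·(2/46) + 7·(2/46) = 37/46.
E[X | Y = 2] = (37/46) / (9/46) = 37/9.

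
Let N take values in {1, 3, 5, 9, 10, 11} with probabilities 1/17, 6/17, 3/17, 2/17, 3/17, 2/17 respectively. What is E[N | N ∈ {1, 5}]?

4

P(N ∈ {1, 5}) = 4/17.
Σ over the event: 1·1/17 + 5·3/17 = 16/17.
E[N | N ∈ {1, 5}] = (16/17) / (4/17) = 4.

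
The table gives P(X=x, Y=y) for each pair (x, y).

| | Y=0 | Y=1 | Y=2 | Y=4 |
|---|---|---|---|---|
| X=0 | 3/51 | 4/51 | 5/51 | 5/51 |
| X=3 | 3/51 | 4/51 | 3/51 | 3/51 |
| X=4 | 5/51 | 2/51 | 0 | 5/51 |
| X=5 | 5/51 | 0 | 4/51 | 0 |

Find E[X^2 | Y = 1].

P(Y = 1) = 10/51.
Σ X^2·P over the event = 0·(4/51) + 9·(4/51) + 16·(2/51) = 4/3.
E[X^2 | Y = 1] = (4/3) / (10/51) = 34/5.

34/5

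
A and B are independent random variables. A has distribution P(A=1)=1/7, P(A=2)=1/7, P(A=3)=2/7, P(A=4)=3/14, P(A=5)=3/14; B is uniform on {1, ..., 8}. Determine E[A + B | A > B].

P(A > B) = 31/112.
Summing (A+B)·P(x,y) over outcomes with A > B gives 93/56.
E[A + B | A > B] = (93/56) / (31/112) = 6.

6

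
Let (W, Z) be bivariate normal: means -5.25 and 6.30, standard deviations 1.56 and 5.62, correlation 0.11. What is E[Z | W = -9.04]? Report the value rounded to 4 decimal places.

4.7981

The regression of Z on W has slope ρ·σ_Z/σ_W and passes through (μ_W, μ_Z).
E[Z | W=-9.04] = 6.30 + (0.11)·(5.62/1.56)·(-9.04 − (-5.25)) = 6.30 + (0.39628)·(-3.79) = 4.7981.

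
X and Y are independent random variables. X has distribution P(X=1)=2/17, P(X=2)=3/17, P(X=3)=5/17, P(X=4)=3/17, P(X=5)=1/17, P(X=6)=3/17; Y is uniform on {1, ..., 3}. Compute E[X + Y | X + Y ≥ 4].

P(X + Y ≥ 4) = 44/51.
Summing (X+Y)·P(x,y) over outcomes with X + Y ≥ 4 gives 257/51.
E[X + Y | X + Y ≥ 4] = (257/51) / (44/51) = 257/44.

257/44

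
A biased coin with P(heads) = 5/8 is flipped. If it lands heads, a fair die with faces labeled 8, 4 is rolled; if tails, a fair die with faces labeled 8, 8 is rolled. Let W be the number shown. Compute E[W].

E[W | heads] = (8+4)/2 = 6.
E[W | tails] = (8+8)/2 = 8.
E[W] = (5/8)·(6) + (3/8)·(8) = 27/4.

27/4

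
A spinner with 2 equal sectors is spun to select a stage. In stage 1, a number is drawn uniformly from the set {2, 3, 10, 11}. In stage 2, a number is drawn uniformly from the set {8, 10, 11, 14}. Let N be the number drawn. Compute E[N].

69/8

E[N | stage 1] = (2+3+10+11)/4 = 13/2.
E[N | stage 2] = (8+10+11+14)/4 = 43/4.
By the law of total expectation,
E[N] = (1/2)·(13/2) + (1/2)·(43/4) = 69/8.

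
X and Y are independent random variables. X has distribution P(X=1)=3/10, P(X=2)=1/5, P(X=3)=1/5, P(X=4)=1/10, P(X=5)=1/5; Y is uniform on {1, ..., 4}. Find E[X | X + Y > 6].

P(X + Y > 6) = 1/4.
Summing X·P(x,y) over outcomes with X + Y > 6 gives 11/10.
E[X | X + Y > 6] = (11/10) / (1/4) = 22/5.

22/5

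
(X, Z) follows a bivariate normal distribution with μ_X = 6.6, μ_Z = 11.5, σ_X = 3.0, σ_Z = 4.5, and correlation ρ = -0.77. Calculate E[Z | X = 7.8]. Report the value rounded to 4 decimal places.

10.1140

E[Z | X=x] = μ_Z + ρ(σ_Z/σ_X)(x − μ_X) for jointly normal variables.
E[Z | X=7.8] = 11.5 + (-0.77)·(4.5/3.0)·(7.8 − (6.6)) = 11.5 + (-1.155)·(1.2) = 10.1140.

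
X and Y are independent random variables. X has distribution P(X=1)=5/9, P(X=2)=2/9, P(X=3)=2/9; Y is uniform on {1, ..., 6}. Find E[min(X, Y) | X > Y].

4/3

P(X > Y) = 1/9.
Summing min(X,Y)·P(x,y) over outcomes with X > Y gives 4/27.
E[min(X, Y) | X > Y] = (4/27) / (1/9) = 4/3.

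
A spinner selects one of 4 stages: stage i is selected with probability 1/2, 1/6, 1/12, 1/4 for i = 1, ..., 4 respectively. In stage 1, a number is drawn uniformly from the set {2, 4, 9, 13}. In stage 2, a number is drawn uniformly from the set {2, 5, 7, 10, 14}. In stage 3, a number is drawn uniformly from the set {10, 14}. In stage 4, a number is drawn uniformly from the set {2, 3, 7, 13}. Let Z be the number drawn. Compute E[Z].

1759/240

E[Z | stage 1] = (2+4+9+13)/4 = 7.
E[Z | stage 2] = (2+5+7+10+14)/5 = 38/5.
E[Z | stage 3] = (10+14)/2 = 12.
E[Z | stage 4] = (2+3+7+13)/4 = 25/4.
E[Z] = (1/2)·(7) + (1/6)·(38/5) + (1/12)·(12) + (1/4)·(25/4) = 1759/240.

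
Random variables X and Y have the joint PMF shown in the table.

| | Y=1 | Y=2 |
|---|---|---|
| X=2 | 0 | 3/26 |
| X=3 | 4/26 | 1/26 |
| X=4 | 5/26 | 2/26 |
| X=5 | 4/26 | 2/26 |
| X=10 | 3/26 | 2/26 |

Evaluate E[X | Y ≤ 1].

P(Y ≤ 1) = 8/13.
Summing X·P(X=x,Y=y) over the conditioning event gives 41/13.
E[X | Y ≤ 1] = (41/13) / (8/13) = 41/8.

41/8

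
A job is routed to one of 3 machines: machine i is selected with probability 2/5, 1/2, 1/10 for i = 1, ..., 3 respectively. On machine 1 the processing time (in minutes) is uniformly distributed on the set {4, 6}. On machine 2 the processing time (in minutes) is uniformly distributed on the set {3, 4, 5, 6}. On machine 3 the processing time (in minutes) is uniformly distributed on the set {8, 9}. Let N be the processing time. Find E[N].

51/10

E[N | machine 1] = (4+6)/2 = 5.
E[N | machine 2] = (3+4+5+6)/4 = 9/2.
E[N | machine 3] = (8+9)/2 = 17/2.
E[N] = (2/5)·(5) + (1/2)·(9/2) + (1/10)·(17/2) = 51/10.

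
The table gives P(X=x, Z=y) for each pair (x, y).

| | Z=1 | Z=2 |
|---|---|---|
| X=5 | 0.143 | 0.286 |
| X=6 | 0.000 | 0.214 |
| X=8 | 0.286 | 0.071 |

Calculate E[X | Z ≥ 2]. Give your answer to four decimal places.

P(Z ≥ 2) = 0.571.
Σ X·P over the event = 5·(0.286) + 6·(0.214) + 8·(0.071) = 3.282.
E[X | Z ≥ 2] = (3.282) / (0.571) = 5.7478.

5.7478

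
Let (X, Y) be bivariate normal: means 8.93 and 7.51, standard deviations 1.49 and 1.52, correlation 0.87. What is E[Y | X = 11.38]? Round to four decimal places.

The regression of Y on X has slope ρ·σ_Y/σ_X and passes through (μ_X, μ_Y).
E[Y | X=11.38] = 7.51 + (0.87)·(1.52/1.49)·(11.38 − (8.93)) = 7.51 + (0.88752)·(2.45) = 9.6844.

9.6844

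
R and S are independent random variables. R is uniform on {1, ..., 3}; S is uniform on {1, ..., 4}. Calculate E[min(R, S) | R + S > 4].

Outcomes with R + S > 4: (1,4), (2,3), (2,4), (3,2), (3,3), (3,4), each with probability 1/12.
E[min(R, S) | R + S > 4] = (1 + 2 + 2 + 2 + 3 + 3) / 6 = 13/6.

13/6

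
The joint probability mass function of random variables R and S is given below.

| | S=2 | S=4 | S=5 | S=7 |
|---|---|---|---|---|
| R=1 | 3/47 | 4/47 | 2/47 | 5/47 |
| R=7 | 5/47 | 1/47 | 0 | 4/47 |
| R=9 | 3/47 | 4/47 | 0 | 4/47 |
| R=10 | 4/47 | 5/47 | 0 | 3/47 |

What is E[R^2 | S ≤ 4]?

P(S ≤ 4) = 29/47.
Σ R^2·P over the event = 1·(3/47) + 1·(4/47) + 49·(5/47) + 49·(1/47) + 81·(3/47) + 81·(4/47) + 100·(4/47) + 100·(5/47) = 1768/47.
E[R^2 | S ≤ 4] = (1768/47) / (29/47) = 1768/29.

1768/29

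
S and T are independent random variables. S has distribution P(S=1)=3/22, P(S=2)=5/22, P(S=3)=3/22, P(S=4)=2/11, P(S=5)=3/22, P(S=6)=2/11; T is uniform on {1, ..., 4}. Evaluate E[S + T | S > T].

P(S > T) = 51/88.
Summing (S+T)·P(x,y) over outcomes with S > T gives 85/22.
E[S + T | S > T] = (85/22) / (51/88) = 20/3.

20/3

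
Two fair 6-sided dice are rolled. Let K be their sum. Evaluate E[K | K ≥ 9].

10

P(K ≥ 9) = 5/18.
Σ over the event: 9·1/9 + 10·1/12 + 11·1/18 + 12·1/36 = 25/9.
E[K | K ≥ 9] = (25/9) / (5/18) = 10.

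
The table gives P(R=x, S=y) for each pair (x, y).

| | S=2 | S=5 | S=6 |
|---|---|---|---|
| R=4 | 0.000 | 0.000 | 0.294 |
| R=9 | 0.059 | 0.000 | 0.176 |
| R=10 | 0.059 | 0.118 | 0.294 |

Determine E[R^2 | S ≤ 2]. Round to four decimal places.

90.5000

P(S ≤ 2) = 0.118.
Summing R^2·P(R=x,S=y) over the conditioning event gives 10.679.
E[R^2 | S ≤ 2] = (10.679) / (0.118) = 90.5000.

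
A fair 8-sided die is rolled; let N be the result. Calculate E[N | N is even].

5

Given N is even, N is equally likely to be any of {2, 4, 6, 8}.
E[N | N is even] = (2 + 4 + 6 + 8) / 4 = 5.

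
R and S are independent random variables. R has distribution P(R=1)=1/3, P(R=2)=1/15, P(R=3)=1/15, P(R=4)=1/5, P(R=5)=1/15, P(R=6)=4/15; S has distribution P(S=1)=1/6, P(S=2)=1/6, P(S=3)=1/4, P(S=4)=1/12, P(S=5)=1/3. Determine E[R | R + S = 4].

25/19

P(R + S = 4) = 19/180.
Summing R·P(x,y) over outcomes with R + S = 4 gives 5/36.
E[R | R + S = 4] = (5/36) / (19/180) = 25/19.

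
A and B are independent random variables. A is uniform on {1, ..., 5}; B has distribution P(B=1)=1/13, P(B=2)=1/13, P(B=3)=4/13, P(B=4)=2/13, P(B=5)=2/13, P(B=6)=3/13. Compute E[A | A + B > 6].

P(A + B > 6) = 38/65.
Summing A·P(x,y) over outcomes with A + B > 6 gives 138/65.
E[A | A + B > 6] = (138/65) / (38/65) = 69/19.

69/19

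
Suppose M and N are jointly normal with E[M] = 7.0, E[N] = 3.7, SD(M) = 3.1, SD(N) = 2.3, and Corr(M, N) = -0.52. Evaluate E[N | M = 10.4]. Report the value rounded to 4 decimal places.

For a bivariate normal, E[N | M=x] = μ_N + ρ·(σ_N/σ_M)·(x − μ_M).
E[N | M=10.4] = 3.7 + (-0.52)·(2.3/3.1)·(10.4 − (7.0)) = 3.7 + (-0.385806)·(3.4) = 2.3883.

2.3883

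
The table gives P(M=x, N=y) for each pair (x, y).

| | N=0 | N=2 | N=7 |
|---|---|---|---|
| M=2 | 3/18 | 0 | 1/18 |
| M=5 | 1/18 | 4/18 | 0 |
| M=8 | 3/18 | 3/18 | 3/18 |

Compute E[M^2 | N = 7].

P(N = 7) = 2/9.
Σ M^2·P over the event = 4·(1/18) + 64·(3/18) = 98/9.
E[M^2 | N = 7] = (98/9) / (2/9) = 49.

49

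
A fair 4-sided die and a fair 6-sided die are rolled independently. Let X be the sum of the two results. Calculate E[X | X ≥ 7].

P(X ≥ 7) = 5/12.
Σ over the event: 7·1/6 + 8·1/8 + 9·1/12 + 10·1/24 = 10/3.
E[X | X ≥ 7] = (10/3) / (5/12) = 8.

8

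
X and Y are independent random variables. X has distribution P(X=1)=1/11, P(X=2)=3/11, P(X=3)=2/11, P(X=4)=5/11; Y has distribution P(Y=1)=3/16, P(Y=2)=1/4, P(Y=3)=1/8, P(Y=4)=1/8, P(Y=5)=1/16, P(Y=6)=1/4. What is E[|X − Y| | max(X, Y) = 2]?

P(max(X, Y) = 2) = 25/176.
Summing |X−Y|·P(x,y) over outcomes with max(X, Y) = 2 gives 13/176.
E[|X − Y| | max(X, Y) = 2] = (13/176) / (25/176) = 13/25.

13/25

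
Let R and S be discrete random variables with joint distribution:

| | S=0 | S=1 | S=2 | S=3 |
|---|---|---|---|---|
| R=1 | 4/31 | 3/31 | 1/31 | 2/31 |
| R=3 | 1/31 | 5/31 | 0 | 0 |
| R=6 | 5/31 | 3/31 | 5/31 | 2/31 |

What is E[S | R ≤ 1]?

P(R ≤ 1) = 10/31.
Summing S·P(R=x,S=y) over the conditioning event gives 11/31.
E[S | R ≤ 1] = (11/31) / (10/31) = 11/10.

11/10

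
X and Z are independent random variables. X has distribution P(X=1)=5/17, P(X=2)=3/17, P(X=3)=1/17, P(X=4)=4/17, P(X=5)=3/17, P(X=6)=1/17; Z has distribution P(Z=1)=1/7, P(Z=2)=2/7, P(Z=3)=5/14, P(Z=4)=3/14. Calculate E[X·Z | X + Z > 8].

P(X + Z > 8) = 1/14.
Summing XZ·P(x,y) over outcomes with X + Z > 8 gives 171/119.
E[X·Z | X + Z > 8] = (171/119) / (1/14) = 342/17.

342/17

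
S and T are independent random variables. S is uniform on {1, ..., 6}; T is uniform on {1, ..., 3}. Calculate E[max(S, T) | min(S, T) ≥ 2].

Outcomes with min(S, T) ≥ 2: (2,2), (2,3), (3,2), (3,3), (4,2), (4,3), (5,2), (5,3), (6,2), (6,3), each with probability 1/18.
E[max(S, T) | min(S, T) ≥ 2] = (2 + 3 + 3 + 3 + 4 + 4 + 5 + 5 + 6 + 6) / 10 = 41/10.

41/10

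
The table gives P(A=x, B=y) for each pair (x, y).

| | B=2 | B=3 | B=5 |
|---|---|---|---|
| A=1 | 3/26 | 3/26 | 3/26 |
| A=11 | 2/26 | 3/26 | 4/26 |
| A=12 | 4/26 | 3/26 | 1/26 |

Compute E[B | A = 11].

P(A = 11) = 9/26.
Σ B·P over the event = 2·(2/26) + 3·(3/26) + 5·(4/26) = 33/26.
E[B | A = 11] = (33/26) / (9/26) = 11/3.

11/3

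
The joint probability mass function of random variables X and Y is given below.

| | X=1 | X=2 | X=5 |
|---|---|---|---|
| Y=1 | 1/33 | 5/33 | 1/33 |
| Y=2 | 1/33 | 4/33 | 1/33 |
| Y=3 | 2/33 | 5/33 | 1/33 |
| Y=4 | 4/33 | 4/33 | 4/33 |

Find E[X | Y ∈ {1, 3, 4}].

P(Y ∈ {1, 3, 4}) = 9/11.
Summing X·P(X=x,Y=y) over the conditioning event gives 65/33.
E[X | Y ∈ {1, 3, 4}] = (65/33) / (9/11) = 65/27.

65/27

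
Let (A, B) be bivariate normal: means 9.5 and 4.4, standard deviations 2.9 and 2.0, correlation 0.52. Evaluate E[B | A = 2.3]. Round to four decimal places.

1.8179

E[B | A=x] = μ_B + ρ(σ_B/σ_A)(x − μ_A) for jointly normal variables.
E[B | A=2.3] = 4.4 + (0.52)·(2.0/2.9)·(2.3 − (9.5)) = 4.4 + (0.35862)·(-7.2) = 1.8179.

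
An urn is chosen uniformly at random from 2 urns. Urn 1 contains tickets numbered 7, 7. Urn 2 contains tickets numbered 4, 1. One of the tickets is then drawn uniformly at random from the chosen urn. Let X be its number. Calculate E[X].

19/4

E[X | urn 1] = (7+7)/2 = 7.
E[X | urn 2] = (4+1)/2 = 5/2.
E[X] = (1/2)·(7) + (1/2)·(5/2) = 19/4.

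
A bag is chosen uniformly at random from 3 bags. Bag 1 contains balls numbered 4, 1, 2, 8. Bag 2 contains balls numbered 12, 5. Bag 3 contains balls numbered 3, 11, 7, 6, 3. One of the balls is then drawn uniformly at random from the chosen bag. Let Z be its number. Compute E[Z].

73/12

E[Z | bag 1] = (4+1+2+8)/4 = 15/4.
E[Z | bag 2] = (12+5)/2 = 17/2.
E[Z | bag 3] = (3+11+7+6+3)/5 = 6.
E[Z] = (1/3)·(15/4) + (1/3)·(17/2) + (1/3)·(6) = 73/12.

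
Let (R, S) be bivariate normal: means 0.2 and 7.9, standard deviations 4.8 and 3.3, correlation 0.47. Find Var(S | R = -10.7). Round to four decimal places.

The conditional variance in a bivariate normal is σ_S²(1 − ρ²), independent of x.
Var(S | R=-10.7) = (3.3)²·(1 − (0.47)²) = 10.89·0.7791 = 8.4844.

8.4844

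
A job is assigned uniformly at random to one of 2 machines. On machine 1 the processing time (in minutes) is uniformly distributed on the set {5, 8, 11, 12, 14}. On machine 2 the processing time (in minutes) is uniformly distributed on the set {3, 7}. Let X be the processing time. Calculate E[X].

E[X | machine 1] = (5+8+11+12+14)/5 = 10.
E[X | machine 2] = (3+7)/2 = 5.
E[X] = (1/2)·(10) + (1/2)·(5) = 15/2.

15/2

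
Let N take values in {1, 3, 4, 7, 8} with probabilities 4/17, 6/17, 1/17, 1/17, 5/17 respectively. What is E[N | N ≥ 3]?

P(N ≥ 3) = 13/17.
Σ over the event: 3·6/17 + 4·1/17 + 7·1/17 + 8·5/17 = 69/17.
E[N | N ≥ 3] = (69/17) / (13/17) = 69/13.

69/13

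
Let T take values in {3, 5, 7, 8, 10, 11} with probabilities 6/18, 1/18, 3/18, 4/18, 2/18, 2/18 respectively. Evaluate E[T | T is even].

P(T is even) = 1/3.
Σ over the event: 8·2/9 + 10·1/9 = 26/9.
E[T | T is even] = (26/9) / (1/3) = 26/3.

26/3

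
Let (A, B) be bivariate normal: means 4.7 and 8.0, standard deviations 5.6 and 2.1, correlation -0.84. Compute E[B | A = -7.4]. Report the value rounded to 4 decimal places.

E[B | A=x] = μ_B + ρ(σ_B/σ_A)(x − μ_A) for jointly normal variables.
E[B | A=-7.4] = 8.0 + (-0.84)·(2.1/5.6)·(-7.4 − (4.7)) = 8.0 + (-0.315)·(-12.1) = 11.8115.

11.8115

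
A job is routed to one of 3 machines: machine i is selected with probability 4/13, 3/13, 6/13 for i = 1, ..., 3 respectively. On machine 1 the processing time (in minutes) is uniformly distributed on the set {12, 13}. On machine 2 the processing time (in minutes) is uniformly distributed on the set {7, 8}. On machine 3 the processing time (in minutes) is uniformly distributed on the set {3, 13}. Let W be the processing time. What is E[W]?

241/26

E[W | machine 1] = (12+13)/2 = 25/2.
E[W | machine 2] = (7+8)/2 = 15/2.
E[W | machine 3] = (3+13)/2 = 8.
E[W] = (4/13)·(25/2) + (3/13)·(15/2) + (6/13)·(8) = 241/26.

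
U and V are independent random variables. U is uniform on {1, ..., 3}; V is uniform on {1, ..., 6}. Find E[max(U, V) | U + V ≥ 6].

44/9

Outcomes with U + V ≥ 6: (1,5), (1,6), (2,4), (2,5), (2,6), (3,3), (3,4), (3,5), (3,6), each with probability 1/18.
E[max(U, V) | U + V ≥ 6] = (5 + 6 + 4 + 5 + 6 + 3 + 4 + 5 + 6) / 9 = 44/9.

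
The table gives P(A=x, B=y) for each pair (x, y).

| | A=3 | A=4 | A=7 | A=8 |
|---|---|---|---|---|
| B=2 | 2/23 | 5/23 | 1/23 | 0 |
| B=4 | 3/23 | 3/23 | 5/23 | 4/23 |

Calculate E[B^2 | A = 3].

56/5

P(A = 3) = 5/23.
Σ B^2·P over the event = 4·(2/23) + 16·(3/23) = 56/23.
E[B^2 | A = 3] = (56/23) / (5/23) = 56/5.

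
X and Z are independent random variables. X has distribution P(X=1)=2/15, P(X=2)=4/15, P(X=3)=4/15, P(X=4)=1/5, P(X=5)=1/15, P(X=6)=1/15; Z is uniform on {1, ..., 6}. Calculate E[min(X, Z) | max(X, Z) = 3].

17/9

P(max(X, Z) = 3) = 1/5.
Summing min(X,Z)·P(x,y) over outcomes with max(X, Z) = 3 gives 17/45.
E[min(X, Z) | max(X, Z) = 3] = (17/45) / (1/5) = 17/9.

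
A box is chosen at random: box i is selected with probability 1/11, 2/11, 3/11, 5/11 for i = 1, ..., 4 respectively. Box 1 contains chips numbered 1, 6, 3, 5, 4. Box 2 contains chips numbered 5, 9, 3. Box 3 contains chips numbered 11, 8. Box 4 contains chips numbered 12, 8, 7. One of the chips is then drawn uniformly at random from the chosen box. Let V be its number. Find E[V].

2659/330

E[V | box 1] = (1+6+3+5+4)/5 = 19/5.
E[V | box 2] = (5+9+3)/3 = 17/3.
E[V | box 3] = (11+8)/2 = 19/2.
E[V | box 4] = (12+8+7)/3 = 9.
E[V] = (1/11)·(19/5) + (2/11)·(17/3) + (3/11)·(19/2) + (5/11)·(9) = 2659/330.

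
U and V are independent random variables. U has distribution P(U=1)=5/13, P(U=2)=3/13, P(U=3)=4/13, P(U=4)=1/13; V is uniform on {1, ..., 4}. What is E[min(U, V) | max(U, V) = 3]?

7/4

P(max(U, V) = 3) = 5/13.
Summing min(U,V)·P(x,y) over outcomes with max(U, V) = 3 gives 35/52.
E[min(U, V) | max(U, V) = 3] = (35/52) / (5/13) = 7/4.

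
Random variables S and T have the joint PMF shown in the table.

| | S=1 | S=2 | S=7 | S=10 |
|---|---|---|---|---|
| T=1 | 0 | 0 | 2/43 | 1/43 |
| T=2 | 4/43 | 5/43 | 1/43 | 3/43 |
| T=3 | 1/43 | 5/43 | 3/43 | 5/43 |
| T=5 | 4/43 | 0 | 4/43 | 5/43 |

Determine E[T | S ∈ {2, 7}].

29/10

P(S ∈ {2, 7}) = 20/43.
Σ T·P over the event = 2·(5/43) + 3·(5/43) + 1·(2/43) + 2·(1/43) + 3·(3/43) + 5·(4/43) = 58/43.
E[T | S ∈ {2, 7}] = (58/43) / (20/43) = 29/10.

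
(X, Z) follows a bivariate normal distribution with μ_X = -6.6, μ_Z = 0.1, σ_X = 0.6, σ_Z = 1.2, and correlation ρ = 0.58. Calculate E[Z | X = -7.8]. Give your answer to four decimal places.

-1.2920

For a bivariate normal, E[Z | X=x] = μ_Z + ρ·(σ_Z/σ_X)·(x − μ_X).
E[Z | X=-7.8] = 0.1 + (0.58)·(1.2/0.6)·(-7.8 − (-6.6)) = 0.1 + (1.16)·(-1.2) = -1.2920.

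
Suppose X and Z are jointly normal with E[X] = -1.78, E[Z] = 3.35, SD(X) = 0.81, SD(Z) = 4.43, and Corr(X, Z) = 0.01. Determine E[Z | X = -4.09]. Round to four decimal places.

3.2237

E[Z | X=x] = μ_Z + ρ(σ_Z/σ_X)(x − μ_X) for jointly normal variables.
E[Z | X=-4.09] = 3.35 + (0.01)·(4.43/0.81)·(-4.09 − (-1.78)) = 3.35 + (0.054691)·(-2.31) = 3.2237.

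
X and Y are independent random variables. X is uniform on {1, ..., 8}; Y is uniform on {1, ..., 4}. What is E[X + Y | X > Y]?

87/11

P(X > Y) = 11/16.
Summing (X+Y)·P(x,y) over outcomes with X > Y gives 87/16.
E[X + Y | X > Y] = (87/16) / (11/16) = 87/11.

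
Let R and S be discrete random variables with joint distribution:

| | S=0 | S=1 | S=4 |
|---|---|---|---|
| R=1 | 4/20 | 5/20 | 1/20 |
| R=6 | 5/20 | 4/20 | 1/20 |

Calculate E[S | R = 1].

9/10

P(R = 1) = 1/2.
Σ S·P over the event = 0·(4/20) + 1·(5/20) + 4·(1/20) = 9/20.
E[S | R = 1] = (9/20) / (1/2) = 9/10.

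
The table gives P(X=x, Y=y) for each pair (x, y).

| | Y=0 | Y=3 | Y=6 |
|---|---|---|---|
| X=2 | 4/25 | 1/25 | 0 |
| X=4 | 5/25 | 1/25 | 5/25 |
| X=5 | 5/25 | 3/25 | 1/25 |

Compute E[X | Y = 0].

53/14

P(Y = 0) = 14/25.
Σ X·P over the event = 2·(4/25) + 4·(5/25) + 5·(5/25) = 53/25.
E[X | Y = 0] = (53/25) / (14/25) = 53/14.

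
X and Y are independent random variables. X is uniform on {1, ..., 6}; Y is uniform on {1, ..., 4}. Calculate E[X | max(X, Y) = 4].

Outcomes with max(X, Y) = 4: (1,4), (2,4), (3,4), (4,1), (4,2), (4,3), (4,4), each with probability 1/24.
E[X | max(X, Y) = 4] = (1 + 2 + 3 + 4 + 4 + 4 + 4) / 7 = 22/7.

22/7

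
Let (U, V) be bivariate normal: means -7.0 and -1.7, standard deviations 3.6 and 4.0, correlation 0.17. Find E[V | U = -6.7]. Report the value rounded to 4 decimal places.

E[V | U=x] = μ_V + ρ(σ_V/σ_U)(x − μ_U) for jointly normal variables.
E[V | U=-6.7] = -1.7 + (0.17)·(4.0/3.6)·(-6.7 − (-7.0)) = -1.7 + (0.18889)·(0.3) = -1.6433.

-1.6433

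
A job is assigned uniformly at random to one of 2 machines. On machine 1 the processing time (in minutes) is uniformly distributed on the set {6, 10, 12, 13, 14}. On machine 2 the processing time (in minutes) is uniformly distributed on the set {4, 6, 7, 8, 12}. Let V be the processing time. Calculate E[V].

46/5

E[V | machine 1] = (6+10+12+13+14)/5 = 11.
E[V | machine 2] = (4+6+7+8+12)/5 = 37/5.
By the law of total expectation,
E[V] = (1/2)·(11) + (1/2)·(37/5) = 46/5.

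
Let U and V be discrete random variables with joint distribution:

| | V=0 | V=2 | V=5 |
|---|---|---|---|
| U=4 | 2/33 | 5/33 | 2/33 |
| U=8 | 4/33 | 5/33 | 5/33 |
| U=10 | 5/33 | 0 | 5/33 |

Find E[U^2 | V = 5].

P(V = 5) = 4/11.
Σ U^2·P over the event = 16·(2/33) + 64·(5/33) + 100·(5/33) = 284/11.
E[U^2 | V = 5] = (284/11) / (4/11) = 71.

71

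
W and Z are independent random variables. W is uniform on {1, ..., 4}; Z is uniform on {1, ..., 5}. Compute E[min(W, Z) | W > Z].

Outcomes with W > Z: (2,1), (3,1), (3,2), (4,1), (4,2), (4,3), each with probability 1/20.
E[min(W, Z) | W > Z] = (1 + 1 + 2 + 1 + 2 + 3) / 6 = 5/3.

5/3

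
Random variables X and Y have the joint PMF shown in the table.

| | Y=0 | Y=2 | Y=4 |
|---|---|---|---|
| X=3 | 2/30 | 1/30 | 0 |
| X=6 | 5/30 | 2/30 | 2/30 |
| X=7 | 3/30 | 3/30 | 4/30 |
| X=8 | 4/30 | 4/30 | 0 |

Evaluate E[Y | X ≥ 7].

5/3

P(X ≥ 7) = 3/5.
Σ Y·P over the event = 0·(3/30) + 2·(3/30) + 4·(4/30) + 0·(4/30) + 2·(4/30) = 1.
E[Y | X ≥ 7] = (1) / (3/5) = 5/3.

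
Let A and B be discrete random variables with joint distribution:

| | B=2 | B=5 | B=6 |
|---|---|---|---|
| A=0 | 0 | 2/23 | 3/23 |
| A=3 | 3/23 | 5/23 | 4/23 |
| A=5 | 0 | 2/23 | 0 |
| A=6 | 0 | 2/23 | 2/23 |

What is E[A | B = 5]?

P(B = 5) = 11/23.
Σ A·P over the event = 0·(2/23) + 3·(5/23) + 5·(2/23) + 6·(2/23) = 37/23.
E[A | B = 5] = (37/23) / (11/23) = 37/11.

37/11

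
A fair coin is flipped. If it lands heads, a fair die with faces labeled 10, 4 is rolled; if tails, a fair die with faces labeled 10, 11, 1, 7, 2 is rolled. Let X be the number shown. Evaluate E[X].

33/5

E[X | heads] = (10+4)/2 = 7.
E[X | tails] = (10+11+1+7+2)/5 = 31/5.
E[X] = (1/2)·(7) + (1/2)·(31/5) = 33/5.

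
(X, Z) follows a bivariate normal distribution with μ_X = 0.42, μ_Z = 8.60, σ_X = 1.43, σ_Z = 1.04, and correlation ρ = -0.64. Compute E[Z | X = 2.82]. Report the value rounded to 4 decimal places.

7.4829

The regression of Z on X has slope ρ·σ_Z/σ_X and passes through (μ_X, μ_Z).
E[Z | X=2.82] = 8.60 + (-0.64)·(1.04/1.43)·(2.82 − (0.42)) = 8.60 + (-0.46545)·(2.4) = 7.4829.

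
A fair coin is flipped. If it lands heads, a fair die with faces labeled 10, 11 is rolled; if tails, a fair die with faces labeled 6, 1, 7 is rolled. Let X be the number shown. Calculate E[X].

E[X | heads] = (10+11)/2 = 21/2.
E[X | tails] = (6+1+7)/3 = 14/3.
E[X] = (1/2)·(21/2) + (1/2)·(14/3) = 91/12.

91/12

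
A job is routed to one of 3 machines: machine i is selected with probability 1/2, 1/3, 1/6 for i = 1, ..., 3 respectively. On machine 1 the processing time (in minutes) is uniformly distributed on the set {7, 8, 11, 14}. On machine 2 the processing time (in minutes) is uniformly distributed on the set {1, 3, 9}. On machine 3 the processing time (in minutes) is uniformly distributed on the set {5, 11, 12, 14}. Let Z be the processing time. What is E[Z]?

295/36

E[Z | machine 1] = (7+8+11+14)/4 = 10.
E[Z | machine 2] = (1+3+9)/3 = 13/3.
E[Z | machine 3] = (5+11+12+14)/4 = 21/2.
E[Z] = (1/2)·(10) + (1/3)·(13/3) + (1/6)·(21/2) = 295/36.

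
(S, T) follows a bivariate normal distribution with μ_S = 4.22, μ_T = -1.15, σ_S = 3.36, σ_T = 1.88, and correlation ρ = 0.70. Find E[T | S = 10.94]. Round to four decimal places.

For a bivariate normal, E[T | S=x] = μ_T + ρ·(σ_T/σ_S)·(x − μ_S).
E[T | S=10.94] = -1.15 + (0.70)·(1.88/3.36)·(10.94 − (4.22)) = -1.15 + (0.39167)·(6.72) = 1.4820.

1.4820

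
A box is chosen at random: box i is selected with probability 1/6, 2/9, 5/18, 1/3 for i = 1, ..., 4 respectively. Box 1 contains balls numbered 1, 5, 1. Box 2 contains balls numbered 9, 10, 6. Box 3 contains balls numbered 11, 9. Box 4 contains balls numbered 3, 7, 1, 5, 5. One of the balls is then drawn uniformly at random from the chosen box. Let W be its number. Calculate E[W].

E[W | box 1] = (1+5+1)/3 = 7/3.
E[W | box 2] = (9+10+6)/3 = 25/3.
E[W | box 3] = (11+9)/2 = 10.
E[W | box 4] = (3+7+1+5+5)/5 = 21/5.
E[W] = (1/6)·(7/3) + (2/9)·(25/3) + (5/18)·(10) + (1/3)·(21/5) = 1733/270.

1733/270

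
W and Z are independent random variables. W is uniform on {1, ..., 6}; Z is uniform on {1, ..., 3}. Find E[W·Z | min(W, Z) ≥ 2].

Outcomes with min(W, Z) ≥ 2: (2,2), (2,3), (3,2), (3,3), (4,2), (4,3), (5,2), (5,3), (6,2), (6,3), each with probability 1/18.
E[W·Z | min(W, Z) ≥ 2] = (4 + 6 + 6 + 9 + 8 + 12 + 10 + 15 + 12 + 18) / 10 = 10.

10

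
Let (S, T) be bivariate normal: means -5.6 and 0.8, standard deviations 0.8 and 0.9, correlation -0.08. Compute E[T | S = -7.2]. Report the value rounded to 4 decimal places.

0.9440

The regression of T on S has slope ρ·σ_T/σ_S and passes through (μ_S, μ_T).
E[T | S=-7.2] = 0.8 + (-0.08)·(0.9/0.8)·(-7.2 − (-5.6)) = 0.8 + (-0.09)·(-1.6) = 0.9440.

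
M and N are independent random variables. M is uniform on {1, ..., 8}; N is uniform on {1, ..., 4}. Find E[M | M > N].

62/11

P(M > N) = 11/16.
Summing M·P(x,y) over outcomes with M > N gives 31/8.
E[M | M > N] = (31/8) / (11/16) = 62/11.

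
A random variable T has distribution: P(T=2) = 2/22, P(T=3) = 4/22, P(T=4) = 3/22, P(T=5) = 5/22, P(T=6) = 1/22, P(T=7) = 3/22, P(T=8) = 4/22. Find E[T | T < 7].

59/15

P(T < 7) = 15/22.
Σ over the event: 2·1/11 + 3·2/11 + 4·3/22 + 5·5/22 + 6·1/22 = 59/22.
E[T | T < 7] = (59/22) / (15/22) = 59/15.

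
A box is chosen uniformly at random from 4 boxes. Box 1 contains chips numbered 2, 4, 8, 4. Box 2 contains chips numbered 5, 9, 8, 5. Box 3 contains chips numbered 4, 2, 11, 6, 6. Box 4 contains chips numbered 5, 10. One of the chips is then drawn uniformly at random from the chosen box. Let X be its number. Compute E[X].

E[X | box 1] = (2+4+8+4)/4 = 9/2.
E[X | box 2] = (5+9+8+5)/4 = 27/4.
E[X | box 3] = (4+2+11+6+6)/5 = 29/5.
E[X | box 4] = (5+10)/2 = 15/2.
E[X] = (1/4)·(9/2) + (1/4)·(27/4) + (1/4)·(29/5) + (1/4)·(15/2) = 491/80.

491/80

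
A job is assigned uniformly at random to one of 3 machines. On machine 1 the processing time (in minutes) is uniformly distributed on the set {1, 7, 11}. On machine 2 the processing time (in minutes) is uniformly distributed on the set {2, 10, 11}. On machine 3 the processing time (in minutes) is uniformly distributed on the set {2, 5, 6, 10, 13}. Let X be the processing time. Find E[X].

E[X | machine 1] = (1+7+11)/3 = 19/3.
E[X | machine 2] = (2+10+11)/3 = 23/3.
E[X | machine 3] = (2+5+6+10+13)/5 = 36/5.
E[X] = (1/3)·(19/3) + (1/3)·(23/3) + (1/3)·(36/5) = 106/15.

106/15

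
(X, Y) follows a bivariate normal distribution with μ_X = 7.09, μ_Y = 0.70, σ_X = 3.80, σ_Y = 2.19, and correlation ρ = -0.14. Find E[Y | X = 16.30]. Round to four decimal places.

-0.0431

For a bivariate normal, E[Y | X=x] = μ_Y + ρ·(σ_Y/σ_X)·(x − μ_X).
E[Y | X=16.30] = 0.70 + (-0.14)·(2.19/3.80)·(16.30 − (7.09)) = 0.70 + (-0.080684)·(9.21) = -0.0431.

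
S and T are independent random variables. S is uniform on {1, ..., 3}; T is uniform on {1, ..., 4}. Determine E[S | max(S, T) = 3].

Outcomes with max(S, T) = 3: (1,3), (2,3), (3,1), (3,2), (3,3), each with probability 1/12.
E[S | max(S, T) = 3] = (1 + 2 + 3 + 3 + 3) / 5 = 12/5.

12/5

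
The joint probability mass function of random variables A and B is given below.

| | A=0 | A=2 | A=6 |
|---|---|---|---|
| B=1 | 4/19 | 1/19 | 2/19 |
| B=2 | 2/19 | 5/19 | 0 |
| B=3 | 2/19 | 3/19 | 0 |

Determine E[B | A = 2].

20/9

P(A = 2) = 9/19.
Σ B·P over the event = 1·(1/19) + 2·(5/19) + 3·(3/19) = 20/19.
E[B | A = 2] = (20/19) / (9/19) = 20/9.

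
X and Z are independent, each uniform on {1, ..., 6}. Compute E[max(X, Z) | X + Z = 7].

Outcomes with X + Z = 7: (1,6), (2,5), (3,4), (4,3), (5,2), (6,1), each with probability 1/36.
E[max(X, Z) | X + Z = 7] = (6 + 5 + 4 + 4 + 5 + 6) / 6 = 5.

5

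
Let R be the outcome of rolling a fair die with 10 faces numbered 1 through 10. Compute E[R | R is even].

Given R is even, R is equally likely to be any of {2, 4, 6, 8, 10}.
E[R | R is even] = (2 + 4 + 6 + 8 + 10) / 5 = 6.

6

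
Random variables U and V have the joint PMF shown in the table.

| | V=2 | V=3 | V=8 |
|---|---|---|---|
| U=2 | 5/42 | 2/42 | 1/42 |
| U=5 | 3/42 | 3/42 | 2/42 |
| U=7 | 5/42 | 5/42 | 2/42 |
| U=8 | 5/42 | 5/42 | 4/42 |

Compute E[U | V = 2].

P(V = 2) = 3/7.
Σ U·P over the event = 2·(5/42) + 5·(3/42) + 7·(5/42) + 8·(5/42) = 50/21.
E[U | V = 2] = (50/21) / (3/7) = 50/9.

50/9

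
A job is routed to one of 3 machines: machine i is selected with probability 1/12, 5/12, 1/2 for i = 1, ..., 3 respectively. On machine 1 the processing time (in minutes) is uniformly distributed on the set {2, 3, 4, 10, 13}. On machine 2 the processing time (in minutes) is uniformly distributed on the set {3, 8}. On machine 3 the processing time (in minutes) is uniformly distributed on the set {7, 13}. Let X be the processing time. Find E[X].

E[X | machine 1] = (2+3+4+10+13)/5 = 32/5.
E[X | machine 2] = (3+8)/2 = 11/2.
E[X | machine 3] = (7+13)/2 = 10.
By the law of total expectation,
E[X] = (1/12)·(32/5) + (5/12)·(11/2) + (1/2)·(10) = 313/40.

313/40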